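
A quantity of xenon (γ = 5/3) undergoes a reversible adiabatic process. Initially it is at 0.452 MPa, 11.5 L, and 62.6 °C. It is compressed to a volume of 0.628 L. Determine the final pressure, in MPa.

P₂ ≈ 57.5 MPa

Adiabatic: P₁V₁^γ = P₂V₂^γ ⇒ P₂ = P₁ (V₁/V₂)^γ.
P₂ = 0.452 × (11.5/0.628)^(5/3) = 57.5 MPa.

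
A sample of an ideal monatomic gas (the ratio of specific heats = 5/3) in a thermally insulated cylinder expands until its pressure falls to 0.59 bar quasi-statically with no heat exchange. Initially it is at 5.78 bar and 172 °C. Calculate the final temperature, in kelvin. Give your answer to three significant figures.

Adiabatic: T₂/T₁ = (P₂/P₁)^((γ−1)/γ).
T₁ = 172 °C = 445.1 K.
T₂ = 445.1 × (0.59/5.78)^(2/5) = 178.7 K.

T₂ ≈ 179 K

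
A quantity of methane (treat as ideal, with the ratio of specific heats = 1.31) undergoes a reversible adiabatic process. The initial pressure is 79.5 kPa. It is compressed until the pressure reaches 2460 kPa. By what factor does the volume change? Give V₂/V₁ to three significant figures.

V₂/V₁ ≈ 0.0728

From PV^γ = const, V₂/V₁ = (P₁/P₂)^(1/γ).
V₂/V₁ = (79.5/2460)^(0.763) = 0.07281.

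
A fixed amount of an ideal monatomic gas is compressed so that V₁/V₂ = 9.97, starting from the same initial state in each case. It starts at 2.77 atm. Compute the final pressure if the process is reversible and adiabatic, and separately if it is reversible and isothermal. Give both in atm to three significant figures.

For a monatomic ideal gas γ = 5/3.
Isothermal: P₂ = P₁(V₁/V₂) = 2.77×9.97 = 27.62 atm.
Adiabatic: P₂ = P₁(V₁/V₂)^γ = 2.77×9.97^(5/3) = 127.9 atm.

adiabatic: 128 atm; isothermal: 27.6 atm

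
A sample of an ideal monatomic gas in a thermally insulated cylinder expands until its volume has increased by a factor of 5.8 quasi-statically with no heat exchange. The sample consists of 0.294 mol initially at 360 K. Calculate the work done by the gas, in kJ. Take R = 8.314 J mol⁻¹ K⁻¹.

W ≈ 0.911 kJ

Adiabatic: T₁V₁^(γ−1) = T₂V₂^(γ−1) ⇒ T₂ = T₁ (V₁/V₂)^(γ−1).
γ = 5/3 for a monatomic ideal gas, so γ−1 = 2/3.
T₂ = 360 × (1/5.8)^(2/3) = 111.5 K.
Q = 0, so ΔU = W_on_gas = nCᵥΔT with Cᵥ = R/(γ−1) = 12.47 J/(mol·K).
ΔU = 0.294 × 12.47 × (111.5 − 360) = -911 J.
Work done by the gas = −ΔU = 911 J.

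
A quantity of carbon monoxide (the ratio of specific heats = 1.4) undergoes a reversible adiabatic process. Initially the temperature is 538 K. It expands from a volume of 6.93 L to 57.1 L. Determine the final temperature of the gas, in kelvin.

Adiabatic: T₁V₁^(γ−1) = T₂V₂^(γ−1) ⇒ T₂ = T₁ (V₁/V₂)^(γ−1).
T₂ = 538 × (6.93/57.1)^(0.4) = 231.4 K.

T₂ ≈ 231 K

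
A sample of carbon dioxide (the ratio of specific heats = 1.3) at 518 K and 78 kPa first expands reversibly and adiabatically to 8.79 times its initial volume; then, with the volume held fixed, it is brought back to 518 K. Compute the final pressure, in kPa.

Adiabatic step (PV^γ = const): P₂ = 78×(1/8.79)^(1.3) = 4.623 kPa; T₂ = 518×(1/8.79)^(0.3) = 269.9 K.
Isochoric: P₃ = P₂(T₃/T₂) = 4.623 × (518/269.9) = 8.874 kPa.

P₃ ≈ 8.87 kPa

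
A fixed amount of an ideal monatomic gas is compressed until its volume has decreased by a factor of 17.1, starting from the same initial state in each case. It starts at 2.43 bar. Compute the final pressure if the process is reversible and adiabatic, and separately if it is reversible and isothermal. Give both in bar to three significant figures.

For a monatomic ideal gas γ = 5/3.
Isothermal: P₂ = P₁(V₁/V₂) = 2.43×17.1 = 41.55 bar.
Adiabatic: P₂ = P₁(V₁/V₂)^γ = 2.43×17.1^(5/3) = 275.8 bar.

adiabatic: 276 bar; isothermal: 41.6 bar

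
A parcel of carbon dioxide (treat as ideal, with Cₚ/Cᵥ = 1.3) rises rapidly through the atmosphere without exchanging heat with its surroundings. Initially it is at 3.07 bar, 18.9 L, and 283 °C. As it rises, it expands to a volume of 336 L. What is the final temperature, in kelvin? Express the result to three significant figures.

Adiabatic: T₁V₁^(γ−1) = T₂V₂^(γ−1) ⇒ T₂ = T₁ (V₁/V₂)^(γ−1).
T₁ = 283 °C = 556.1 K.
T₂ = 556.1 × (18.9/336)^(0.3) = 234.5 K.

T₂ ≈ 235 K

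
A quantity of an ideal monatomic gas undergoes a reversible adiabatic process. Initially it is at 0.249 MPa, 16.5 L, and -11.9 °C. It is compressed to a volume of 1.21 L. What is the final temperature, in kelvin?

For a reversible adiabat TV^(γ−1) is constant, so T₂ = T₁ (V₁/V₂)^(γ−1).
γ = 5/3 for a monatomic ideal gas.
T₁ = -11.9 °C = 261.2 K.
T₂ = 261.2 × (16.5/1.21)^(2/3) = 1491 K.

T₂ ≈ 1490 K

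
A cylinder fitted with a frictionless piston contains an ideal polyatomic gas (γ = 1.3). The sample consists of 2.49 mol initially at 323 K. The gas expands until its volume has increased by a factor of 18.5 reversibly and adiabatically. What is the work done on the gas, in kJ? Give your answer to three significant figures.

W ≈ -13.0 kJ

For a reversible adiabat TV^(γ−1) is constant, so T₂ = T₁ (V₁/V₂)^(γ−1).
T₂ = 323 × (1/18.5)^(0.3) = 134.6 K.
Q = 0, so ΔU = W_on_gas = nCᵥΔT with Cᵥ = R/(γ−1) = 27.71 J/(mol·K).
ΔU = 2.49 × 27.71 × (134.6 − 323) = -13000 J.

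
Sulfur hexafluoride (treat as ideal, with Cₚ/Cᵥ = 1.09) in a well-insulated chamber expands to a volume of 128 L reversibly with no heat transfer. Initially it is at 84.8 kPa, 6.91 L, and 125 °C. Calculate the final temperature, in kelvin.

For a reversible adiabat TV^(γ−1) is constant, so T₂ = T₁ (V₁/V₂)^(γ−1).
T₁ = 125 °C = 398.1 K.
T₂ = 398.1 × (6.91/128)^(0.09) = 306.2 K.

T₂ ≈ 306 K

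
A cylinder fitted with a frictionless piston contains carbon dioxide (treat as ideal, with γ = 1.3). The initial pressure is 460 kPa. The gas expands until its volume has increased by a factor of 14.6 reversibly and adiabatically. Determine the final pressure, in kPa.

P₂ ≈ 14.1 kPa

Adiabatic: P₁V₁^γ = P₂V₂^γ ⇒ P₂ = P₁ (V₁/V₂)^γ.
P₂ = 460 × (1/14.6)^(1.3) = 14.1 kPa.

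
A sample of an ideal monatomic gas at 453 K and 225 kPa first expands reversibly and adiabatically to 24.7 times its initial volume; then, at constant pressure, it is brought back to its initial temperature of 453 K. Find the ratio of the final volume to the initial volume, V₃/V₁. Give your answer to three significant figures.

For a monatomic ideal gas γ = 5/3.
Adiabatic step: V₂/V₁ = 24.7; T₂ = T₁·(1/24.7)^(2/3) = 53.41 K.
Isobaric step: V₃/V₂ = T₃/T₂ = 453/53.41.
V₃/V₁ = (V₂/V₁)(V₃/V₂) = 24.7 × (453/53.41) = 209.5.

V₃/V₁ ≈ 209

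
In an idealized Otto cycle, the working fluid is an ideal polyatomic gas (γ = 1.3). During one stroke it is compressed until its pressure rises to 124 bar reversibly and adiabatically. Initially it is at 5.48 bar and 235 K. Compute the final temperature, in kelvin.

Along an adiabat T P^((1−γ)/γ) is constant, so T₂ = T₁ (P₂/P₁)^((γ−1)/γ).
T₂ = 235 × (124/5.48)^(0.231) = 482.7 K.

T₂ ≈ 483 K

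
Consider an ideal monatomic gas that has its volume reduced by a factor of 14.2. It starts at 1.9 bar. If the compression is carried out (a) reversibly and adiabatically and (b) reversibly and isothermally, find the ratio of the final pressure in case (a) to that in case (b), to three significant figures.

P_adiabatic / P_isothermal ≈ 5.86

For a monatomic ideal gas γ = 5/3.
Isothermal: P_b = P₁(V₁/V₂) = 1.9×14.2.
Adiabatic: P_a = P₁(V₁/V₂)^γ = 1.9×14.2^(5/3).
P_a/P_b = (V₁/V₂)^(γ−1) = 14.2^(2/3) = 5.864.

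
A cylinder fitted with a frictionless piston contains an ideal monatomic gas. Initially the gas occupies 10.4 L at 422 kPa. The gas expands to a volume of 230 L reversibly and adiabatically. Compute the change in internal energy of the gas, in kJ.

γ = 5/3 for a monatomic ideal gas.
P₂ = P₁(V₁/V₂)^γ = 422×(10.4/230)^(5/3) = 2.422 kPa.
For a reversible adiabat, W_by_gas = (P₁V₁ − P₂V₂)/(γ−1).
W_by = (422000×0.0104 − 2422×0.23) / (2/3) = 5748 J.
Q = 0 ⇒ ΔU = −W_by = -5748 J.

ΔU ≈ -5.75 kJ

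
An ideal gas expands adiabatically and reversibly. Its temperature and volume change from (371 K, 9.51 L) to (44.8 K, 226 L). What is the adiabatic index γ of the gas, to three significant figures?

TV^(γ−1) = const ⇒ γ − 1 = ln(T₂/T₁) / ln(V₁/V₂).
γ = 1 + ln(44.8/371) / ln(9.51/226) = 1.667.

γ ≈ 1.67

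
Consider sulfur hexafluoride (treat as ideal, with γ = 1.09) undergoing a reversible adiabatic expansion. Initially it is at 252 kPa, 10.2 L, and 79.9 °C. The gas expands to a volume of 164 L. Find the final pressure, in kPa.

Since PV^γ is constant along a reversible adiabat, P₂ = P₁ (V₁/V₂)^γ.
P₂ = 252 × (10.2/164)^(1.09) = 12.21 kPa.

P₂ ≈ 12.2 kPa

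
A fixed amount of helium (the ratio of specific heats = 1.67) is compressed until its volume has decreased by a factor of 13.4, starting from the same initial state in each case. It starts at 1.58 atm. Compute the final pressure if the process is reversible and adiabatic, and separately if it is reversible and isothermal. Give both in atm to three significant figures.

adiabatic: 120 atm; isothermal: 21.2 atm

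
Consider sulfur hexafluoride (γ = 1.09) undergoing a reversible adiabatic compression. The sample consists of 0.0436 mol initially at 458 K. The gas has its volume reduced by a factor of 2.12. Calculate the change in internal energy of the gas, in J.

For a reversible adiabat TV^(γ−1) is constant, so T₂ = T₁ (V₁/V₂)^(γ−1).
T₂ = 458 × 2.12^(0.09) = 490 K.
Q = 0, so ΔU = W_on_gas = nCᵥΔT with Cᵥ = R/(γ−1) = 92.38 J/(mol·K).
ΔU = 0.0436 × 92.38 × (490 − 458) = 129.1 J.

ΔU ≈ 129 J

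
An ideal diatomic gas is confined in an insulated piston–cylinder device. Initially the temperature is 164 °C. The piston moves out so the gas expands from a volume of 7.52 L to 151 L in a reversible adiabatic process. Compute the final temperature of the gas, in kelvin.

Adiabatic: T₁V₁^(γ−1) = T₂V₂^(γ−1) ⇒ T₂ = T₁ (V₁/V₂)^(γ−1).
For a diatomic ideal gas γ = 7/5, so γ−1 = 2/5.
T₁ = 164 °C = 437.1 K.
T₂ = 437.1 × (7.52/151)^(2/5) = 131.7 K.

T₂ ≈ 132 K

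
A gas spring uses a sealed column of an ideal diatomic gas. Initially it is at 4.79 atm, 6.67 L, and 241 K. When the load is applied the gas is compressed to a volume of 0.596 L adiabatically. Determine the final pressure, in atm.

P₂ ≈ 141 atm

Since PV^γ is constant along a reversible adiabat, P₂ = P₁ (V₁/V₂)^γ.
γ = 7/5 for a diatomic ideal gas.
P₂ = 4.79 × (6.67/0.596)^(7/5) = 140.9 atm.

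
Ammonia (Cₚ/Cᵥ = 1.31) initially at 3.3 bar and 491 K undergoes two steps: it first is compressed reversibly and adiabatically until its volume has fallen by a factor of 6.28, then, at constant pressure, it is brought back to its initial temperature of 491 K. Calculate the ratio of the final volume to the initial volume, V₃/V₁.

Adiabatic step: V₂/V₁ = 0.1592; T₂ = T₁·6.28^(0.31) = 867.9 K.
Isobaric step: V₃/V₂ = T₃/T₂ = 491/867.9.
V₃/V₁ = (V₂/V₁)(V₃/V₂) = 0.1592 × (491/867.9) = 0.09009.

V₃/V₁ ≈ 0.0901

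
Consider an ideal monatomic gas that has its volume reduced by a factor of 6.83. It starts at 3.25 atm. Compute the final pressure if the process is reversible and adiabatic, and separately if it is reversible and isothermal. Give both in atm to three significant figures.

For a monatomic ideal gas γ = 5/3.
Isothermal: P₂ = P₁(V₁/V₂) = 3.25×6.83 = 22.2 atm.
Adiabatic: P₂ = P₁(V₁/V₂)^γ = 3.25×6.83^(5/3) = 79.91 atm.

adiabatic: 79.9 atm; isothermal: 22.2 atm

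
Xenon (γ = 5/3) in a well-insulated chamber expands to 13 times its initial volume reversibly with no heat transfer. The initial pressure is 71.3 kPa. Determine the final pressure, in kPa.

P₂ ≈ 0.992 kPa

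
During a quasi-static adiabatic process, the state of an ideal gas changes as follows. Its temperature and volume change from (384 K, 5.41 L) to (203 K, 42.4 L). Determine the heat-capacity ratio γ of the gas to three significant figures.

TV^(γ−1) = const ⇒ γ − 1 = ln(T₂/T₁) / ln(V₁/V₂).
γ = 1 + ln(203/384) / ln(5.41/42.4) = 1.31.

γ ≈ 1.31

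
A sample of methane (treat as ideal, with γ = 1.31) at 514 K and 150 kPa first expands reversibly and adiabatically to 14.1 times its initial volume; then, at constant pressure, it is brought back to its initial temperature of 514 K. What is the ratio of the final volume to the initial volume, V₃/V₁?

V₃/V₁ ≈ 32.0

Adiabatic step: V₂/V₁ = 14.1; T₂ = T₁·(1/14.1)^(0.31) = 226.3 K.
Isobaric step: V₃/V₂ = T₃/T₂ = 514/226.3.
V₃/V₁ = (V₂/V₁)(V₃/V₂) = 14.1 × (514/226.3) = 32.02.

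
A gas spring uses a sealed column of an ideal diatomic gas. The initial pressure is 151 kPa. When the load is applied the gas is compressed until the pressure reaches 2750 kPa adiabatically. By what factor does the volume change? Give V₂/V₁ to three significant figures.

V₂/V₁ ≈ 0.126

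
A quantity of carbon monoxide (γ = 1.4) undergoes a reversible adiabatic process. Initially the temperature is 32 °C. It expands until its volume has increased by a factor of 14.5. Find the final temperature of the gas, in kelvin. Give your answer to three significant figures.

For a reversible adiabat TV^(γ−1) is constant, so T₂ = T₁ (V₁/V₂)^(γ−1).
T₁ = 32 °C = 305.1 K.
T₂ = 305.1 × (1/14.5)^(0.4) = 104.7 K.

T₂ ≈ 105 K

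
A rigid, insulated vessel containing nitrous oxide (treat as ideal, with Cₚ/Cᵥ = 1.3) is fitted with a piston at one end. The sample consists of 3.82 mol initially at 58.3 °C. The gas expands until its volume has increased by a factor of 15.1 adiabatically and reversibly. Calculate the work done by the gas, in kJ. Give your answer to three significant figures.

W ≈ 19.5 kJ

For a reversible adiabat TV^(γ−1) is constant, so T₂ = T₁ (V₁/V₂)^(γ−1).
T₁ = 58.3 °C = 331.4 K.
T₂ = 331.4 × (1/15.1)^(0.3) = 146.8 K.
Q = 0, so ΔU = W_on_gas = nCᵥΔT with Cᵥ = R/(γ−1) = 27.71 J/(mol·K).
ΔU = 3.82 × 27.71 × (146.8 − 331.4) = -19550 J.
Work done by the gas = −ΔU = 19550 J.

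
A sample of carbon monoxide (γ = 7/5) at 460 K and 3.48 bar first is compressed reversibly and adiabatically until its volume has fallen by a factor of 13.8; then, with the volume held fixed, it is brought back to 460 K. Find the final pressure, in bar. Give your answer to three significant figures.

P₃ ≈ 48.0 bar

Adiabatic step (PV^γ = const): P₂ = 3.48×13.8^(7/5) = 137.2 bar; T₂ = 460×13.8^(2/5) = 1314 K.
Isochoric: P₃ = P₂(T₃/T₂) = 137.2 × (460/1314) = 48.02 bar.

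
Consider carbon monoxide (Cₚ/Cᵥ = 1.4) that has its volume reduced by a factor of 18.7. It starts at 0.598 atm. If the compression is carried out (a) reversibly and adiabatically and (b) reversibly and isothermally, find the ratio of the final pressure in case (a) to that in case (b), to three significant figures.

Isothermal: P_b = P₁(V₁/V₂) = 0.598×18.7.
Adiabatic: P_a = P₁(V₁/V₂)^γ = 0.598×18.7^(1.4).
P_a/P_b = (V₁/V₂)^(γ−1) = 18.7^(0.4) = 3.227.

P_adiabatic / P_isothermal ≈ 3.23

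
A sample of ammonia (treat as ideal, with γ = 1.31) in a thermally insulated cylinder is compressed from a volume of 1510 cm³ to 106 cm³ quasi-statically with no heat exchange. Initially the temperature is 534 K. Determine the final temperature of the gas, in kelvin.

T₂ ≈ 1220 K

For a reversible adiabat TV^(γ−1) is constant, so T₂ = T₁ (V₁/V₂)^(γ−1).
T₂ = 534 × (1510/106)^(0.31) = 1217 K.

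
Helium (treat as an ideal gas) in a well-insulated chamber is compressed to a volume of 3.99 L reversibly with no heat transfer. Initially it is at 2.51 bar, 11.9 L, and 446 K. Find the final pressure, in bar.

P₂ ≈ 15.5 bar

Adiabatic: P₁V₁^γ = P₂V₂^γ ⇒ P₂ = P₁ (V₁/V₂)^γ.
γ = 5/3 for a monatomic ideal gas.
P₂ = 2.51 × (11.9/3.99)^(5/3) = 15.51 bar.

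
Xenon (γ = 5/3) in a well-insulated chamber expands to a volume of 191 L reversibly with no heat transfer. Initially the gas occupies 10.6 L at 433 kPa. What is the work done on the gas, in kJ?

W ≈ -5.88 kJ

P₂ = P₁(V₁/V₂)^γ = 433×(10.6/191)^(5/3) = 3.496 kPa.
For a reversible adiabat, W_by_gas = (P₁V₁ − P₂V₂)/(γ−1).
W_by = (433000×0.0106 − 3496×0.191) / (2/3) = 5883 J.
W_on_gas = −W_by = -5883 J.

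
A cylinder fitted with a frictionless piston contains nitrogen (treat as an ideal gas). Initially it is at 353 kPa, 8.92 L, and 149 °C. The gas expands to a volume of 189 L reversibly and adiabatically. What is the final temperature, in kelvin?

T₂ ≈ 124 K

Adiabatic: T₁V₁^(γ−1) = T₂V₂^(γ−1) ⇒ T₂ = T₁ (V₁/V₂)^(γ−1).
γ = 7/5 for a diatomic ideal gas.
T₁ = 149 °C = 422.1 K.
T₂ = 422.1 × (8.92/189)^(2/5) = 124.5 K.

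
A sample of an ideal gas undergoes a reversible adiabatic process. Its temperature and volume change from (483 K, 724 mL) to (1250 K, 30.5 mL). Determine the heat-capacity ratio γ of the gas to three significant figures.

TV^(γ−1) = const ⇒ γ − 1 = ln(T₂/T₁) / ln(V₁/V₂).
γ = 1 + ln(1250/483) / ln(724/30.5) = 1.3.

γ ≈ 1.30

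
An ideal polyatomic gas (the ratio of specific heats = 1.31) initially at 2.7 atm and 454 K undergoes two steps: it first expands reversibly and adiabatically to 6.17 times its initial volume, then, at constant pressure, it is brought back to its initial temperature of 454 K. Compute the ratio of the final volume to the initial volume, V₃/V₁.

V₃/V₁ ≈ 10.8

Adiabatic step: V₂/V₁ = 6.17; T₂ = T₁·(1/6.17)^(0.31) = 258.3 K.
Isobaric step: V₃/V₂ = T₃/T₂ = 454/258.3.
V₃/V₁ = (V₂/V₁)(V₃/V₂) = 6.17 × (454/258.3) = 10.85.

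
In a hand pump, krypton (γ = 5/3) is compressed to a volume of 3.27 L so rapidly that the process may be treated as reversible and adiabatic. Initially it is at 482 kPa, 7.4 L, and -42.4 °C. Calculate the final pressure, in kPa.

P₂ ≈ 1880 kPa

Since PV^γ is constant along a reversible adiabat, P₂ = P₁ (V₁/V₂)^γ.
P₂ = 482 × (7.4/3.27)^(5/3) = 1880 kPa.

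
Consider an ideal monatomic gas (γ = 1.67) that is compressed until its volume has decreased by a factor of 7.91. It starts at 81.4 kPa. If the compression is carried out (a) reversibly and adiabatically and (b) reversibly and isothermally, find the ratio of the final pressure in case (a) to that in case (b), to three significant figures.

P_adiabatic / P_isothermal ≈ 4.00

Isothermal: P_b = P₁(V₁/V₂) = 81.4×7.91.
Adiabatic: P_a = P₁(V₁/V₂)^γ = 81.4×7.91^(1.67).
P_a/P_b = (V₁/V₂)^(γ−1) = 7.91^(0.67) = 3.997.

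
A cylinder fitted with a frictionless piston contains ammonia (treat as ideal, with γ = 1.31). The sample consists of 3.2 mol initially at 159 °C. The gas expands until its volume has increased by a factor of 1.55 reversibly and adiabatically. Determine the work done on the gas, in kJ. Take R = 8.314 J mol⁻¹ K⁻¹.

Adiabatic: T₁V₁^(γ−1) = T₂V₂^(γ−1) ⇒ T₂ = T₁ (V₁/V₂)^(γ−1).
T₁ = 159 °C = 432.1 K.
T₂ = 432.1 × (1/1.55)^(0.31) = 377.3 K.
Q = 0, so ΔU = W_on_gas = nCᵥΔT with Cᵥ = R/(γ−1) = 26.82 J/(mol·K).
ΔU = 3.2 × 26.82 × (377.3 − 432.1) = -4711 J.

W ≈ -4.71 kJ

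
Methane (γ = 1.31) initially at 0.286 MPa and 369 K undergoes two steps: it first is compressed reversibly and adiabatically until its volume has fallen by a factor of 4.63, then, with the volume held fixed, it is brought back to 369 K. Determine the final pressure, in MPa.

P₃ ≈ 1.32 MPa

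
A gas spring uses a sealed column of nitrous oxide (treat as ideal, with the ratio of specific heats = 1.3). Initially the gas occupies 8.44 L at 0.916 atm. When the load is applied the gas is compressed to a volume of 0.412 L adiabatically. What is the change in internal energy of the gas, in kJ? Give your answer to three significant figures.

P₂ = P₁(V₁/V₂)^γ = 0.916×(8.44/0.412)^(1.3) = 46.43 atm.
For a reversible adiabat, W_by_gas = (P₁V₁ − P₂V₂)/(γ−1).
W_by = (92810×0.00844 − 4.704×10^6×0.000412) / (0.3) = -3849 J.
Q = 0 ⇒ ΔU = −W_by = 3849 J.

ΔU ≈ 3.85 kJ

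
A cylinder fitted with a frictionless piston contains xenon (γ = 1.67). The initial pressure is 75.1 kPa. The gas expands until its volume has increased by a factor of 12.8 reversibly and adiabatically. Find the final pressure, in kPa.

P₂ ≈ 1.06 kPa

Since PV^γ is constant along a reversible adiabat, P₂ = P₁ (V₁/V₂)^γ.
P₂ = 75.1 × (1/12.8)^(1.67) = 1.063 kPa.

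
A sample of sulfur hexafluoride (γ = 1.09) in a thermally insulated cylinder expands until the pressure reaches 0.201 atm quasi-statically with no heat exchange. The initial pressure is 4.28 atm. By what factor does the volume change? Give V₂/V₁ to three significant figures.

V₂/V₁ ≈ 16.5

From PV^γ = const, V₂/V₁ = (P₁/P₂)^(1/γ).
V₂/V₁ = (4.28/0.201)^(0.917) = 16.54.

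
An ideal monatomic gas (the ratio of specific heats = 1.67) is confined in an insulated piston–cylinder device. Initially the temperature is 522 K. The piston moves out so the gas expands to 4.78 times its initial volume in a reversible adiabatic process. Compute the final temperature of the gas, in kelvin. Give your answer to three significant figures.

T₂ ≈ 183 K

For a reversible adiabat TV^(γ−1) is constant, so T₂ = T₁ (V₁/V₂)^(γ−1).
T₂ = 522 × (1/4.78)^(0.67) = 183 K.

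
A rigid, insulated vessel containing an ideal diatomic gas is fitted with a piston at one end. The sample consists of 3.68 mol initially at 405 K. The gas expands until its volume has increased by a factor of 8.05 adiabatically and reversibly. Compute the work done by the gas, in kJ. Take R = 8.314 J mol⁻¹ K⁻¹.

W ≈ 17.5 kJ

Adiabatic: T₁V₁^(γ−1) = T₂V₂^(γ−1) ⇒ T₂ = T₁ (V₁/V₂)^(γ−1).
γ = 7/5 for a diatomic ideal gas, so γ−1 = 2/5.
T₂ = 405 × (1/8.05)^(2/5) = 175.8 K.
Q = 0, so ΔU = W_on_gas = nCᵥΔT with Cᵥ = R/(γ−1) = 20.79 J/(mol·K).
ΔU = 3.68 × 20.79 × (175.8 − 405) = -17530 J.
Work done by the gas = −ΔU = 17530 J.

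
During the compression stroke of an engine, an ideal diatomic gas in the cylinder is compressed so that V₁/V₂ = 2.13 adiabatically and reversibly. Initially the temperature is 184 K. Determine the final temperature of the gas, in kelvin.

T₂ ≈ 249 K

Adiabatic: T₁V₁^(γ−1) = T₂V₂^(γ−1) ⇒ T₂ = T₁ (V₁/V₂)^(γ−1).
For a diatomic ideal gas γ = 7/5, so γ−1 = 2/5.
T₂ = 184 × 2.13^(2/5) = 249 K.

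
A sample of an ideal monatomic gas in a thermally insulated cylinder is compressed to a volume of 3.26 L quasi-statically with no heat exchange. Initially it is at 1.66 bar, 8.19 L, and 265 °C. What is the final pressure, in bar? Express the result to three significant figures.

Adiabatic: P₁V₁^γ = P₂V₂^γ ⇒ P₂ = P₁ (V₁/V₂)^γ.
γ = 5/3 for a monatomic ideal gas.
P₂ = 1.66 × (8.19/3.26)^(5/3) = 7.707 bar.

P₂ ≈ 7.71 bar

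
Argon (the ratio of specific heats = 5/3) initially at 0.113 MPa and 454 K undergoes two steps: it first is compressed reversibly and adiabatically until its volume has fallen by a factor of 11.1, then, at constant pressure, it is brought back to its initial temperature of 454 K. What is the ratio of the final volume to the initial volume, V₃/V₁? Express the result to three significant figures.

Adiabatic step: V₂/V₁ = 0.09009; T₂ = T₁·11.1^(2/3) = 2259 K.
Isobaric step: V₃/V₂ = T₃/T₂ = 454/2259.
V₃/V₁ = (V₂/V₁)(V₃/V₂) = 0.09009 × (454/2259) = 0.0181.

V₃/V₁ ≈ 0.0181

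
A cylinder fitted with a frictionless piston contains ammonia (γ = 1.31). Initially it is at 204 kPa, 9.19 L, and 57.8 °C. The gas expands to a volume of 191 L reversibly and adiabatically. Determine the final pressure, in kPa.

Since PV^γ is constant along a reversible adiabat, P₂ = P₁ (V₁/V₂)^γ.
P₂ = 204 × (9.19/191)^(1.31) = 3.832 kPa.

P₂ ≈ 3.83 kPa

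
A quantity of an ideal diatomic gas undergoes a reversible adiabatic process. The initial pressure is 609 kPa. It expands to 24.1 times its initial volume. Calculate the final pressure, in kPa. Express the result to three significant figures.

P₂ ≈ 7.08 kPa

Since PV^γ is constant along a reversible adiabat, P₂ = P₁ (V₁/V₂)^γ.
For a diatomic ideal gas γ = 7/5.
P₂ = 609 × (1/24.1)^(7/5) = 7.076 kPa.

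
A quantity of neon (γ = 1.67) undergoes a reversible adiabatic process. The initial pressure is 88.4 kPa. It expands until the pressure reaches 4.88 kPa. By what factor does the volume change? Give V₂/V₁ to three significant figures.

From PV^γ = const, V₂/V₁ = (P₁/P₂)^(1/γ).
V₂/V₁ = (88.4/4.88)^(0.599) = 5.666.

V₂/V₁ ≈ 5.67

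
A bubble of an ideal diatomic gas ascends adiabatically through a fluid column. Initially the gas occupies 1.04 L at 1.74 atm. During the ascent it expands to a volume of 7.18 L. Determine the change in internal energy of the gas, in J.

ΔU ≈ -247 J

γ = 7/5 for a diatomic ideal gas.
P₂ = P₁(V₁/V₂)^γ = 1.74×(1.04/7.18)^(7/5) = 0.1164 atm.
For a reversible adiabat, W_by_gas = (P₁V₁ − P₂V₂)/(γ−1).
W_by = (176300×0.00104 − 11790×0.00718) / (2/5) = 246.8 J.
Q = 0 ⇒ ΔU = −W_by = -246.8 J.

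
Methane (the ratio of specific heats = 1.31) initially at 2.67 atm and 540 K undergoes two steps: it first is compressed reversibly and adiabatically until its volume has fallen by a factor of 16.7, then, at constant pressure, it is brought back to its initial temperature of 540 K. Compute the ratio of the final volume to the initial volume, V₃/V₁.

Adiabatic step: V₂/V₁ = 0.05988; T₂ = T₁·16.7^(0.31) = 1293 K.
Isobaric step: V₃/V₂ = T₃/T₂ = 540/1293.
V₃/V₁ = (V₂/V₁)(V₃/V₂) = 0.05988 × (540/1293) = 0.02502.

V₃/V₁ ≈ 0.0250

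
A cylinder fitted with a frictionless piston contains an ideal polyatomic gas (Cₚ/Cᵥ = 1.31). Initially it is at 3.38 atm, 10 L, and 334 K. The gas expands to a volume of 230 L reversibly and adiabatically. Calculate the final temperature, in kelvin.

Adiabatic: T₁V₁^(γ−1) = T₂V₂^(γ−1) ⇒ T₂ = T₁ (V₁/V₂)^(γ−1).
T₂ = 334 × (10/230)^(0.31) = 126.4 K.

T₂ ≈ 126 K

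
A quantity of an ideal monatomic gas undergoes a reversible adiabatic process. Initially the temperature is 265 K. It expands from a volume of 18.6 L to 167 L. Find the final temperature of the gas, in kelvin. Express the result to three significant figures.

T₂ ≈ 61.3 K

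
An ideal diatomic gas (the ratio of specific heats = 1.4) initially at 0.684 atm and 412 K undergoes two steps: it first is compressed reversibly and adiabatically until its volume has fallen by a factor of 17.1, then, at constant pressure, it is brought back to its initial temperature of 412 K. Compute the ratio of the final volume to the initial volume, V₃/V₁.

V₃/V₁ ≈ 0.0188

Adiabatic step: V₂/V₁ = 0.05848; T₂ = T₁·17.1^(0.4) = 1283 K.
Isobaric step: V₃/V₂ = T₃/T₂ = 412/1283.
V₃/V₁ = (V₂/V₁)(V₃/V₂) = 0.05848 × (412/1283) = 0.01878.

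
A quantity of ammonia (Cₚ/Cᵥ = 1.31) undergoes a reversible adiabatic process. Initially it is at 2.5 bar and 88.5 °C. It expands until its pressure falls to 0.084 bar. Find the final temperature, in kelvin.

Along an adiabat T P^((1−γ)/γ) is constant, so T₂ = T₁ (P₂/P₁)^((γ−1)/γ).
T₁ = 88.5 °C = 361.6 K.
T₂ = 361.6 × (0.084/2.5)^(0.237) = 162 K.

T₂ ≈ 162 K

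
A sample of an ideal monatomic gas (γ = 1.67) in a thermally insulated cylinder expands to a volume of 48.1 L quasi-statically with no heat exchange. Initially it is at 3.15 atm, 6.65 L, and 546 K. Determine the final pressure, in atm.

Adiabatic: P₁V₁^γ = P₂V₂^γ ⇒ P₂ = P₁ (V₁/V₂)^γ.
P₂ = 3.15 × (6.65/48.1)^(1.67) = 0.1157 atm.

P₂ ≈ 0.116 atm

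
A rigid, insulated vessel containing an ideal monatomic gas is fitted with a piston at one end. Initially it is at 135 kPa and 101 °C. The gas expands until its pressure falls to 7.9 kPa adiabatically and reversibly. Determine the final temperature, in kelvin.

Along an adiabat T P^((1−γ)/γ) is constant, so T₂ = T₁ (P₂/P₁)^((γ−1)/γ).
For a monatomic ideal gas γ = 5/3, so (γ−1)/γ = 2/5.
T₁ = 101 °C = 374.1 K.
T₂ = 374.1 × (7.9/135)^(2/5) = 120.2 K.

T₂ ≈ 120 K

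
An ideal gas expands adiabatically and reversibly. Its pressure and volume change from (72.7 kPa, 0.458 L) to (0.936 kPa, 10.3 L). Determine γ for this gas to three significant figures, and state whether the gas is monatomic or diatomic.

γ ≈ 1.40; diatomic

PV^γ = const ⇒ γ = ln(P₂/P₁) / ln(V₁/V₂).
γ = ln(0.936/72.7) / ln(0.458/10.3) = 1.398.
γ ≈ 1.40 is close to 7/5, so the gas is diatomic.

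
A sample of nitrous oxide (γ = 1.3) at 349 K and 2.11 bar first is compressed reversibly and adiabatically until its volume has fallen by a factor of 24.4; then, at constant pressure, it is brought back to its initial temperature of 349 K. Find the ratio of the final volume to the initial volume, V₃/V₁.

V₃/V₁ ≈ 0.0157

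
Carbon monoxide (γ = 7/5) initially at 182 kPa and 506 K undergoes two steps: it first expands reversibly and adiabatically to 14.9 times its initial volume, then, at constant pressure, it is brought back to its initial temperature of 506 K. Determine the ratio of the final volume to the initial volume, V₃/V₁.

V₃/V₁ ≈ 43.9

Adiabatic step: V₂/V₁ = 14.9; T₂ = T₁·(1/14.9)^(2/5) = 171.7 K.
Isobaric step: V₃/V₂ = T₃/T₂ = 506/171.7.
V₃/V₁ = (V₂/V₁)(V₃/V₂) = 14.9 × (506/171.7) = 43.9.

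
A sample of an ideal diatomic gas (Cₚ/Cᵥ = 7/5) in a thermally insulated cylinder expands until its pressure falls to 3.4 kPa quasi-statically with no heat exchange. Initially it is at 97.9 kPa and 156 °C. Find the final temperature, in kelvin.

Adiabatic: T₂/T₁ = (P₂/P₁)^((γ−1)/γ).
T₁ = 156 °C = 429.1 K.
T₂ = 429.1 × (3.4/97.9)^(2/7) = 164.3 K.

T₂ ≈ 164 K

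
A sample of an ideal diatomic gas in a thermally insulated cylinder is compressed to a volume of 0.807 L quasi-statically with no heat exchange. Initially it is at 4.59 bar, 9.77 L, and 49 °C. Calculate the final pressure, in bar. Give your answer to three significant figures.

P₂ ≈ 151 bar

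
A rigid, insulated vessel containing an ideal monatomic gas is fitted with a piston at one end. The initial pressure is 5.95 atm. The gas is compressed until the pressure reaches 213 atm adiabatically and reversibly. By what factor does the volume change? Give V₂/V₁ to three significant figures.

From PV^γ = const, V₂/V₁ = (P₁/P₂)^(1/γ).
For a monatomic ideal gas γ = 5/3.
V₂/V₁ = (5.95/213)^(3/5) = 0.1169.

V₂/V₁ ≈ 0.117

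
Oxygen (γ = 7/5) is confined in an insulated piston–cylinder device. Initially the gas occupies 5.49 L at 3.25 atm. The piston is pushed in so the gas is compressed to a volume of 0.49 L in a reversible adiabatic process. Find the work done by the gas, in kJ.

P₂ = P₁(V₁/V₂)^γ = 3.25×(5.49/0.49)^(7/5) = 95.72 atm.
For a reversible adiabat, W_by_gas = (P₁V₁ − P₂V₂)/(γ−1).
W_by = (329300×0.00549 − 9.699×10^6×0.00049) / (2/5) = -7362 J.

W ≈ -7.36 kJ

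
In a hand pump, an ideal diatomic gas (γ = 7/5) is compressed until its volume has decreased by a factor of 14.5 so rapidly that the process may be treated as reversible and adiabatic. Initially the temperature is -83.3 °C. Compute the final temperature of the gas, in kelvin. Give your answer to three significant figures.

Adiabatic: T₁V₁^(γ−1) = T₂V₂^(γ−1) ⇒ T₂ = T₁ (V₁/V₂)^(γ−1).
T₁ = -83.3 °C = 189.8 K.
T₂ = 189.8 × 14.5^(2/5) = 553.3 K.

T₂ ≈ 553 K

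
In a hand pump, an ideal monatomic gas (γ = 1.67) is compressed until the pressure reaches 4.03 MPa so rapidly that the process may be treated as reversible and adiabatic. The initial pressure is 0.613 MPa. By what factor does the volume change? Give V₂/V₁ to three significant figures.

V₂/V₁ ≈ 0.324

From PV^γ = const, V₂/V₁ = (P₁/P₂)^(1/γ).
V₂/V₁ = (0.613/4.03)^(0.599) = 0.3238.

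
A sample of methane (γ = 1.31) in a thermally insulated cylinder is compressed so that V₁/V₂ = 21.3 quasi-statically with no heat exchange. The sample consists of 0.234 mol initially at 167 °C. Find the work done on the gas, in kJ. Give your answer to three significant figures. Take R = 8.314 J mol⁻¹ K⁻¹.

W ≈ 4.37 kJ

Adiabatic: T₁V₁^(γ−1) = T₂V₂^(γ−1) ⇒ T₂ = T₁ (V₁/V₂)^(γ−1).
T₁ = 167 °C = 440.1 K.
T₂ = 440.1 × 21.3^(0.31) = 1136 K.
Q = 0, so ΔU = W_on_gas = nCᵥΔT with Cᵥ = R/(γ−1) = 26.82 J/(mol·K).
ΔU = 0.234 × 26.82 × (1136 − 440.1) = 4367 J.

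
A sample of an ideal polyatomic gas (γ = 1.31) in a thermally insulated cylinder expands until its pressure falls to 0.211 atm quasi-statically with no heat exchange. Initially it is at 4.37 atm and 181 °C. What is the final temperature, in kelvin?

Adiabatic: T₂/T₁ = (P₂/P₁)^((γ−1)/γ).
T₁ = 181 °C = 454.1 K.
T₂ = 454.1 × (0.211/4.37)^(0.237) = 221.7 K.

T₂ ≈ 222 K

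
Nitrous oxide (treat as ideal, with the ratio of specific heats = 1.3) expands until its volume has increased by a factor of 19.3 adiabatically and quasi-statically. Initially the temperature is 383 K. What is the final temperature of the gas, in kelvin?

T₂ ≈ 158 K

For a reversible adiabat TV^(γ−1) is constant, so T₂ = T₁ (V₁/V₂)^(γ−1).
T₂ = 383 × (1/19.3)^(0.3) = 157.6 K.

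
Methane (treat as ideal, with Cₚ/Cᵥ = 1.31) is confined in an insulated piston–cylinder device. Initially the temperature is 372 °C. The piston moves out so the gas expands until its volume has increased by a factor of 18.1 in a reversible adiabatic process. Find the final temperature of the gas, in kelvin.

For a reversible adiabat TV^(γ−1) is constant, so T₂ = T₁ (V₁/V₂)^(γ−1).
T₁ = 372 °C = 645.1 K.
T₂ = 645.1 × (1/18.1)^(0.31) = 262.9 K.

T₂ ≈ 263 K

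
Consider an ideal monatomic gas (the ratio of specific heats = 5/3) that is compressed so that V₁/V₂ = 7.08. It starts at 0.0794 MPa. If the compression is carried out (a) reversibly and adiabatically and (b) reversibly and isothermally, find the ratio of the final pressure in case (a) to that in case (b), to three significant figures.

P_adiabatic / P_isothermal ≈ 3.69

Isothermal: P_b = P₁(V₁/V₂) = 0.0794×7.08.
Adiabatic: P_a = P₁(V₁/V₂)^γ = 0.0794×7.08^(5/3).
P_a/P_b = (V₁/V₂)^(γ−1) = 7.08^(2/3) = 3.687.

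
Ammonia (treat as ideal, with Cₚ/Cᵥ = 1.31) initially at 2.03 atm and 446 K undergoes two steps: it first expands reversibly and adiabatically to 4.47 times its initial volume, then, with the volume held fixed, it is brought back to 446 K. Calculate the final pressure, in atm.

P₃ ≈ 0.454 atm

Adiabatic step (PV^γ = const): P₂ = 2.03×(1/4.47)^(1.31) = 0.2855 atm; T₂ = 446×(1/4.47)^(0.31) = 280.4 K.
Isochoric: P₃ = P₂(T₃/T₂) = 0.2855 × (446/280.4) = 0.4541 atm.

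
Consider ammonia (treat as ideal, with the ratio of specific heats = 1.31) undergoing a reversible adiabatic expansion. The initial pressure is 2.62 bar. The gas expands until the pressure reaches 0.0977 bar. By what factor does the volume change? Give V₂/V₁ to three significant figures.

V₂/V₁ ≈ 12.3

From PV^γ = const, V₂/V₁ = (P₁/P₂)^(1/γ).
V₂/V₁ = (2.62/0.0977)^(0.763) = 12.31.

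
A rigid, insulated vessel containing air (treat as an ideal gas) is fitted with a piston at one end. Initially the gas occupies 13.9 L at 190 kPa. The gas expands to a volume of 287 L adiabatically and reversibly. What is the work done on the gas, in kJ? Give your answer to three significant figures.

W ≈ -4.64 kJ

γ = 7/5 for a diatomic ideal gas.
P₂ = P₁(V₁/V₂)^γ = 190×(13.9/287)^(7/5) = 2.741 kPa.
For a reversible adiabat, W_by_gas = (P₁V₁ − P₂V₂)/(γ−1).
W_by = (190000×0.0139 − 2741×0.287) / (2/5) = 4636 J.
W_on_gas = −W_by = -4636 J.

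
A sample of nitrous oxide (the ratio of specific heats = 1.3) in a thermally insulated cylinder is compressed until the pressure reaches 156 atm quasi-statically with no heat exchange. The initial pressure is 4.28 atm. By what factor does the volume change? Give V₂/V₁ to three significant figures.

V₂/V₁ ≈ 0.0629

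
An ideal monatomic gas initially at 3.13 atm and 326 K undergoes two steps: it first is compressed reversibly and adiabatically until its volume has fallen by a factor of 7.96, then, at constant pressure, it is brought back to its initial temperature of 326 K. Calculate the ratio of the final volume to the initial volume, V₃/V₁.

For a monatomic ideal gas γ = 5/3.
Adiabatic step: V₂/V₁ = 0.1256; T₂ = T₁·7.96^(2/3) = 1300 K.
Isobaric step: V₃/V₂ = T₃/T₂ = 326/1300.
V₃/V₁ = (V₂/V₁)(V₃/V₂) = 0.1256 × (326/1300) = 0.03151.

V₃/V₁ ≈ 0.0315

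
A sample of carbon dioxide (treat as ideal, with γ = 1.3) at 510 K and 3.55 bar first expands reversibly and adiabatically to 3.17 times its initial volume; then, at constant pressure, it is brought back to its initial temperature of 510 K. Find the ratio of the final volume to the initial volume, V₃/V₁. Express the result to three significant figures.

V₃/V₁ ≈ 4.48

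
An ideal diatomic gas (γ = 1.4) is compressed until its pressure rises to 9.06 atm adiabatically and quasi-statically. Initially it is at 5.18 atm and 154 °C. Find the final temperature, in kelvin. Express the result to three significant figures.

T₂ ≈ 501 K

Adiabatic: T₂/T₁ = (P₂/P₁)^((γ−1)/γ).
T₁ = 154 °C = 427.1 K.
T₂ = 427.1 × (9.06/5.18)^(0.286) = 501.1 K.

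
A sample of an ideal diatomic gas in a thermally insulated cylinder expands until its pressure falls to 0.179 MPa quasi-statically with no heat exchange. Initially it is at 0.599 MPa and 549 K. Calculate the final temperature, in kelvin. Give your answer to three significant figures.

Along an adiabat T P^((1−γ)/γ) is constant, so T₂ = T₁ (P₂/P₁)^((γ−1)/γ).
For a diatomic ideal gas γ = 7/5, so (γ−1)/γ = 2/7.
T₂ = 549 × (0.179/0.599)^(2/7) = 388.8 K.

T₂ ≈ 389 K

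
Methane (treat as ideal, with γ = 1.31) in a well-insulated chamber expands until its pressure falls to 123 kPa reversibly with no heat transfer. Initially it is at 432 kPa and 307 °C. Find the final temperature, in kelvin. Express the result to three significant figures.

Adiabatic: T₂/T₁ = (P₂/P₁)^((γ−1)/γ).
T₁ = 307 °C = 580.1 K.
T₂ = 580.1 × (123/432)^(0.237) = 431 K.

T₂ ≈ 431 K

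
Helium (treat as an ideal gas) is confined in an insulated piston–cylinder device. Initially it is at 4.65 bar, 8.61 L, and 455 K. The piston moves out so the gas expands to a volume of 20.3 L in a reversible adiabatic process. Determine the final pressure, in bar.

Since PV^γ is constant along a reversible adiabat, P₂ = P₁ (V₁/V₂)^γ.
γ = 5/3 for a monatomic ideal gas.
P₂ = 4.65 × (8.61/20.3)^(5/3) = 1.113 bar.

P₂ ≈ 1.11 bar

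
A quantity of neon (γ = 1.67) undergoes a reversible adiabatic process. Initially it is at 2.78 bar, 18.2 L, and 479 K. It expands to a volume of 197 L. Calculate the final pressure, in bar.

P₂ ≈ 0.0521 bar

Adiabatic: P₁V₁^γ = P₂V₂^γ ⇒ P₂ = P₁ (V₁/V₂)^γ.
P₂ = 2.78 × (18.2/197)^(1.67) = 0.05207 bar.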